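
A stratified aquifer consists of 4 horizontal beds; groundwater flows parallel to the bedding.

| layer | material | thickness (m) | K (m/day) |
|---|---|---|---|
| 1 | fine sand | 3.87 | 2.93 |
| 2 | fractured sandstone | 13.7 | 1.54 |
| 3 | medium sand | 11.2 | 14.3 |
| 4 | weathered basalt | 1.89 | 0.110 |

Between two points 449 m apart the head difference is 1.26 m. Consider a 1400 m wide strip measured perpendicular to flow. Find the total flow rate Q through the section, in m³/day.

Flow is parallel to layering, so each bed carries its own Darcy discharge and the transmissivities add.
Σ(K_i·b_i) = 2.93×3.87 + 1.54×13.7 + 14.3×11.2 + 0.110×1.89 = 192.8 m²/day.
Hydraulic gradient i = Δh / L = 1.26 / 449 = 0.002806.
Q = Σ(K_i·b_i) · W · i = 192.8 × 1400 × 0.002806 = 757.5 m³/day.

757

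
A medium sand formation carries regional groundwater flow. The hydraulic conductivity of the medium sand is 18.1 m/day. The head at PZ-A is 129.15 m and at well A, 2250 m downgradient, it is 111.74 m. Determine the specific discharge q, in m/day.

Hydraulic gradient i = (129.15 − 111.74) / 2250 = 17.41 / 2250 = 0.007738.
Specific discharge q = K · i = 18.10 × 0.007738 = 0.1401 m/day.

0.140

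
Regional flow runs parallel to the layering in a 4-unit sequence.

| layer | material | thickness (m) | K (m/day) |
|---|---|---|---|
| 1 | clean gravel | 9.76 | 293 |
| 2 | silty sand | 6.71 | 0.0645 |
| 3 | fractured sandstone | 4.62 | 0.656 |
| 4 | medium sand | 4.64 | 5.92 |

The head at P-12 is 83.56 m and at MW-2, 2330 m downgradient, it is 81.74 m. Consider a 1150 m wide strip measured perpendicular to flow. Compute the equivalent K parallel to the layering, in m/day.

Flow is parallel to layering, so each bed carries its own Darcy discharge and the transmissivities add.
Σ(K_i·b_i) = 293×9.76 + 0.0645×6.71 + 0.656×4.62 + 5.92×4.64 = 2891 m²/day.
Total thickness b = 25.73 m, so K_eq = Σ(K_i·b_i)/b = 112.3 m/day.

112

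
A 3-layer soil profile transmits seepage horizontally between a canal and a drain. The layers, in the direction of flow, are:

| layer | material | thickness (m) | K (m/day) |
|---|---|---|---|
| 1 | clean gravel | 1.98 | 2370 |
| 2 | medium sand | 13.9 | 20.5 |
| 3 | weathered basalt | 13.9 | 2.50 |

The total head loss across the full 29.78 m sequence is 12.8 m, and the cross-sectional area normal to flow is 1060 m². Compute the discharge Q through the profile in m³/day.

2170

Flow is perpendicular to layering, so the layers act in series and the equivalent K is the thickness-weighted harmonic mean.
Total thickness L = 1.98 + 13.9 + 13.9 = 29.78 m.
Σ(b_i/K_i) = 1.98/2370 + 13.9/20.5 + 13.9/2.50 = 6.239 d.
K_eq = L / Σ(b_i/K_i) = 29.78 / 6.239 = 4.773 m/day.
Q = K_eq · A · (Δh/L) = 4.773 × 1060 × (12.8/29.78) = 2175 m³/day.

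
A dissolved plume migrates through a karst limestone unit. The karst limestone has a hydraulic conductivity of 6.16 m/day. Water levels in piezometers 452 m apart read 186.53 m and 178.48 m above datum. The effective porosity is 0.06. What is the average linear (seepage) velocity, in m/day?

1.83

Hydraulic gradient i = (186.53 − 178.48) / 452 = 8.05 / 452 = 0.01781.
Darcy flux q = K · i = 6.160 × 0.01781 = 0.1097 m/day.
Seepage velocity v = q / n_e = 0.1097 / 0.06 = 1.828 m/day.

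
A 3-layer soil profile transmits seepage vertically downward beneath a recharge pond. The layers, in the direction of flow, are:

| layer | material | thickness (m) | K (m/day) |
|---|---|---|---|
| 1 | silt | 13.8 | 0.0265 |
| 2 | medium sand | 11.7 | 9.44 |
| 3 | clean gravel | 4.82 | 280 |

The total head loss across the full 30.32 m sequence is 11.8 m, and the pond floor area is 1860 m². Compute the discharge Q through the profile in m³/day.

42.0

Flow is perpendicular to layering, so the layers act in series and the equivalent K is the thickness-weighted harmonic mean.
Total thickness L = 13.8 + 11.7 + 4.82 = 30.32 m.
Σ(b_i/K_i) = 13.8/0.0265 + 11.7/9.44 + 4.82/280 = 522.0 d.
K_eq = L / Σ(b_i/K_i) = 30.32 / 522.0 = 0.05808 m/day.
Q = K_eq · A · (Δh/L) = 0.05808 × 1860 × (11.8/30.32) = 42.05 m³/day.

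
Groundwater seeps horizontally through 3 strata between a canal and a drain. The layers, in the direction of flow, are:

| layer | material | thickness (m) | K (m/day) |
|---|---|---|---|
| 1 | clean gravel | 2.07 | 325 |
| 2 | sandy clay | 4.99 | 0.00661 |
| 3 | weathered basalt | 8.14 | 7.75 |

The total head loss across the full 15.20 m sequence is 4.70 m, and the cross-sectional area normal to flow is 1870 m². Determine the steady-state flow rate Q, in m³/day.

11.6

Flow is perpendicular to layering, so the layers act in series and the equivalent K is the thickness-weighted harmonic mean.
Total thickness L = 2.07 + 4.99 + 8.14 = 15.20 m.
Σ(b_i/K_i) = 2.07/325 + 4.99/0.00661 + 8.14/7.75 = 756.0 d.
K_eq = L / Σ(b_i/K_i) = 15.20 / 756.0 = 0.02011 m/day.
Q = K_eq · A · (Δh/L) = 0.02011 × 1870 × (4.70/15.20) = 11.63 m³/day.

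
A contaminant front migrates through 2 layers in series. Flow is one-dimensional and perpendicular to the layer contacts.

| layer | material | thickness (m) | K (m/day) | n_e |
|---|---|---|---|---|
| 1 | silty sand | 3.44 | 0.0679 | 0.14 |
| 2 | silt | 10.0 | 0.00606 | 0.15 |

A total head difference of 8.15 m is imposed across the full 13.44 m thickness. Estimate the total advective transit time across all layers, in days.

414

With flow normal to the layers, continuity requires the same specific discharge q through every layer.
Σ(b_i/K_i) = 3.44/0.0679 + 10.0/0.00606 = 1701 d.
q = Δh / Σ(b_i/K_i) = 8.15 / 1701 = 0.004792 m/day.
In each layer the seepage velocity is v_i = q/n_i, so the layer transit time is t_i = b_i·n_i / q:
  layer 1 (silty sand): t_1 = 3.44 × 0.14 / 0.004792 = 100.5 d
  layer 2 (silt): t_2 = 10.0 × 0.15 / 0.004792 = 313.0 d
Total t = Σ t_i = 413.5 days.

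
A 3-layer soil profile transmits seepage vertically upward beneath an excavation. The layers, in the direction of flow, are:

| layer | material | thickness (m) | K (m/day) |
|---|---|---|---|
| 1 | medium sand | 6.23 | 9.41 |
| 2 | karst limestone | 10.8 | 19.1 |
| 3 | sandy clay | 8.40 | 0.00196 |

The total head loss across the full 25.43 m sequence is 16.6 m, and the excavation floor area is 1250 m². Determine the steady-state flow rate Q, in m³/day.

4.84

Flow is perpendicular to layering, so the layers act in series and the equivalent K is the thickness-weighted harmonic mean.
Total thickness L = 6.23 + 10.8 + 8.40 = 25.43 m.
Σ(b_i/K_i) = 6.23/9.41 + 10.8/19.1 + 8.40/0.00196 = 4287 d.
K_eq = L / Σ(b_i/K_i) = 25.43 / 4287 = 0.005932 m/day.
Q = K_eq · A · (Δh/L) = 0.005932 × 1250 × (16.6/25.43) = 4.840 m³/day.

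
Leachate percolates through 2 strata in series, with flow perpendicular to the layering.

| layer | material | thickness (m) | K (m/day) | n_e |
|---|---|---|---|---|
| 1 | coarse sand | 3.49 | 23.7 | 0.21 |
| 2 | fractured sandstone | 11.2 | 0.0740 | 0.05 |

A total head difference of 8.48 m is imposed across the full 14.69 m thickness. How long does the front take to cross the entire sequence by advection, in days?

23.1

With flow normal to the layers, continuity requires the same specific discharge q through every layer.
Σ(b_i/K_i) = 3.49/23.7 + 11.2/0.0740 = 151.5 d.
q = Δh / Σ(b_i/K_i) = 8.48 / 151.5 = 0.05597 m/day.
In each layer the seepage velocity is v_i = q/n_i, so the layer transit time is t_i = b_i·n_i / q:
  layer 1 (coarse sand): t_1 = 3.49 × 0.21 / 0.05597 = 13.09 d
  layer 2 (fractured sandstone): t_2 = 11.2 × 0.05 / 0.05597 = 10.00 d
Total t = Σ t_i = 23.10 days.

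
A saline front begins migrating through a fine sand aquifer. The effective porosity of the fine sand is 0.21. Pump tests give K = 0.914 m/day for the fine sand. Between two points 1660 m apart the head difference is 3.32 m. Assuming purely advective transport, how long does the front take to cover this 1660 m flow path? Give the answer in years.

Hydraulic gradient i = Δh / L = 3.32 / 1660 = 0.002000.
Darcy flux q = K · i = 0.9140 × 0.002000 = 0.001828 m/day.
Seepage velocity v = q / n_e = 0.001828 / 0.21 = 0.008705 m/day.
Travel time t = L / v = 1660 / 0.008705 = 1.907e+05 days = 522.1 years.

522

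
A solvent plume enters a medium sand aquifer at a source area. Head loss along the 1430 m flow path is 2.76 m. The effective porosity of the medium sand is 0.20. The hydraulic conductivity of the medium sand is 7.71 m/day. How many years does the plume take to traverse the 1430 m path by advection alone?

Hydraulic gradient i = Δh / L = 2.76 / 1430 = 0.001930.
Darcy flux q = K · i = 7.710 × 0.001930 = 0.01488 m/day.
Seepage velocity v = q / n_e = 0.01488 / 0.20 = 0.07440 m/day.
Travel time t = L / v = 1430 / 0.07440 = 19219 days = 52.62 years.

52.6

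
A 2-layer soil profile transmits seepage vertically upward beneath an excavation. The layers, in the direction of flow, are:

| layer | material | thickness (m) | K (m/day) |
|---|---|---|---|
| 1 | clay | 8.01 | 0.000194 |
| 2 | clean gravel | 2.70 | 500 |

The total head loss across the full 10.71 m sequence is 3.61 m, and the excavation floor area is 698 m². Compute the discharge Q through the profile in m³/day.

0.0610

Flow is perpendicular to layering, so the layers act in series and the equivalent K is the thickness-weighted harmonic mean.
Total thickness L = 8.01 + 2.70 = 10.71 m.
Σ(b_i/K_i) = 8.01/0.000194 + 2.70/500 = 41289 d.
K_eq = L / Σ(b_i/K_i) = 10.71 / 41289 = 0.0002594 m/day.
Q = K_eq · A · (Δh/L) = 0.0002594 × 698 × (3.61/10.71) = 0.06103 m³/day.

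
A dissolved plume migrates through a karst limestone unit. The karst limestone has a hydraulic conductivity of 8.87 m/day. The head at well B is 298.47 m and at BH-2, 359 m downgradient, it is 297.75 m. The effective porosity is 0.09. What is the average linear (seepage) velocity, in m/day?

Hydraulic gradient i = (298.47 − 297.75) / 359 = 0.72 / 359 = 0.002006.
Darcy flux q = K · i = 8.870 × 0.002006 = 0.01779 m/day.
Seepage velocity v = q / n_e = 0.01779 / 0.09 = 0.1977 m/day.

0.198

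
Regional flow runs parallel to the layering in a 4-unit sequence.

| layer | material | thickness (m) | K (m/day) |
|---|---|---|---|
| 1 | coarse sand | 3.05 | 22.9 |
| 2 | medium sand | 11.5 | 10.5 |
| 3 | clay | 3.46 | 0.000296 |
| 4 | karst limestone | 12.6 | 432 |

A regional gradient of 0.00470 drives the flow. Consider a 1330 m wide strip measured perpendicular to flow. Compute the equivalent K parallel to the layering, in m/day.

Flow is parallel to layering, so each bed carries its own Darcy discharge and the transmissivities add.
Σ(K_i·b_i) = 22.9×3.05 + 10.5×11.5 + 0.000296×3.46 + 432×12.6 = 5634 m²/day.
Total thickness b = 30.61 m, so K_eq = Σ(K_i·b_i)/b = 184.1 m/day.

184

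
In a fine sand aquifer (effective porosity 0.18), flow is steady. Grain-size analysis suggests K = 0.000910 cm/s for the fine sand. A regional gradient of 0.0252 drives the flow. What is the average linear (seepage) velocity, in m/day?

Convert K: 0.000910 cm/s × 864 = 0.7862 m/day.
Hydraulic gradient i = 0.0252.
Darcy flux q = K · i = 0.7862 × 0.02520 = 0.01981 m/day.
Seepage velocity v = q / n_e = 0.01981 / 0.18 = 0.1101 m/day.

0.110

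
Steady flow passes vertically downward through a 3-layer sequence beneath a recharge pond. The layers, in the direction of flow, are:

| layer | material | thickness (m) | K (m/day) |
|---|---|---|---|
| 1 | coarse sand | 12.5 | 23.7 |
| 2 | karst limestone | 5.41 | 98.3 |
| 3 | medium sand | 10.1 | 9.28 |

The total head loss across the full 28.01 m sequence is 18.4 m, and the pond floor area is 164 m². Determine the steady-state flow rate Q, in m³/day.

1810

Flow is perpendicular to layering, so the layers act in series and the equivalent K is the thickness-weighted harmonic mean.
Total thickness L = 12.5 + 5.41 + 10.1 = 28.01 m.
Σ(b_i/K_i) = 12.5/23.7 + 5.41/98.3 + 10.1/9.28 = 1.671 d.
K_eq = L / Σ(b_i/K_i) = 28.01 / 1.671 = 16.76 m/day.
Q = K_eq · A · (Δh/L) = 16.76 × 164 × (18.4/28.01) = 1806 m³/day.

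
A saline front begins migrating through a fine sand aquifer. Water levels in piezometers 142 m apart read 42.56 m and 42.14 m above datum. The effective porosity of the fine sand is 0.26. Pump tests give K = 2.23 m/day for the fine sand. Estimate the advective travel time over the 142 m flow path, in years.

Hydraulic gradient i = (42.56 − 42.14) / 142 = 0.42 / 142 = 0.002958.
Darcy flux q = K · i = 2.230 × 0.002958 = 0.006596 m/day.
Seepage velocity v = q / n_e = 0.006596 / 0.26 = 0.02537 m/day.
Travel time t = L / v = 142 / 0.02537 = 5598 days = 15.33 years.

15.3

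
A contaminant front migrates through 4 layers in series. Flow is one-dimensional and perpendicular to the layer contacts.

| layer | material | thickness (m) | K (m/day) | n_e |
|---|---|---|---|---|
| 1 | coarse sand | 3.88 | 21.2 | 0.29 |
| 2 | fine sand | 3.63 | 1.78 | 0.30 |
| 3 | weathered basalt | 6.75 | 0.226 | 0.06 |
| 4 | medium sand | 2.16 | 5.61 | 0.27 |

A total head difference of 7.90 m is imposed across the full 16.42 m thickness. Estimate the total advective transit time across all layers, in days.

With flow normal to the layers, continuity requires the same specific discharge q through every layer.
Σ(b_i/K_i) = 3.88/21.2 + 3.63/1.78 + 6.75/0.226 + 2.16/5.61 = 32.47 d.
q = Δh / Σ(b_i/K_i) = 7.90 / 32.47 = 0.2433 m/day.
In each layer the seepage velocity is v_i = q/n_i, so the layer transit time is t_i = b_i·n_i / q:
  layer 1 (coarse sand): t_1 = 3.88 × 0.29 / 0.2433 = 4.625 d
  layer 2 (fine sand): t_2 = 3.63 × 0.30 / 0.2433 = 4.477 d
  layer 3 (weathered basalt): t_3 = 6.75 × 0.06 / 0.2433 = 1.665 d
  layer 4 (medium sand): t_4 = 2.16 × 0.27 / 0.2433 = 2.397 d
Total t = Σ t_i = 13.16 days.

13.2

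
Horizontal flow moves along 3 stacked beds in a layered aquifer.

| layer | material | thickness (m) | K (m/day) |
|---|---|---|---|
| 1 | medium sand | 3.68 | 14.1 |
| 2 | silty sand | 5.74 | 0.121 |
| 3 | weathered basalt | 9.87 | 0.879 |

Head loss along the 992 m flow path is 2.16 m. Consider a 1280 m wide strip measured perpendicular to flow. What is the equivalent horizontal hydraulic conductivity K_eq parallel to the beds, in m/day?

3.18

Flow is parallel to layering, so each bed carries its own Darcy discharge and the transmissivities add.
Σ(K_i·b_i) = 14.1×3.68 + 0.121×5.74 + 0.879×9.87 = 61.26 m²/day.
Total thickness b = 19.29 m, so K_eq = Σ(K_i·b_i)/b = 3.176 m/day.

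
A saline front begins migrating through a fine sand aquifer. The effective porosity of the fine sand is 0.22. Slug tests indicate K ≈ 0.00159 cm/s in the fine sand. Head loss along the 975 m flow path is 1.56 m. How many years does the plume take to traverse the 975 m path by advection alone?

Convert K: 0.00159 cm/s × 864 = 1.374 m/day.
Hydraulic gradient i = Δh / L = 1.56 / 975 = 0.001600.
Darcy flux q = K · i = 1.374 × 0.001600 = 0.002198 m/day.
Seepage velocity v = q / n_e = 0.002198 / 0.22 = 0.009991 m/day.
Travel time t = L / v = 975 / 0.009991 = 97588 days = 267.2 years.

267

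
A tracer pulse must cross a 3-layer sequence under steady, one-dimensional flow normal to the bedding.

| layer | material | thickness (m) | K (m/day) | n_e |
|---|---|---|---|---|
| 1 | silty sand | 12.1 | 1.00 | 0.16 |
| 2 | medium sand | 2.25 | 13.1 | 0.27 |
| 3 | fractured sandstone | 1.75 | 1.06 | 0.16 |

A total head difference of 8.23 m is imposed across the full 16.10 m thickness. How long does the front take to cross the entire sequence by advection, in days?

With flow normal to the layers, continuity requires the same specific discharge q through every layer.
Σ(b_i/K_i) = 12.1/1.00 + 2.25/13.1 + 1.75/1.06 = 13.92 d.
q = Δh / Σ(b_i/K_i) = 8.23 / 13.92 = 0.5911 m/day.
In each layer the seepage velocity is v_i = q/n_i, so the layer transit time is t_i = b_i·n_i / q:
  layer 1 (silty sand): t_1 = 12.1 × 0.16 / 0.5911 = 3.275 d
  layer 2 (medium sand): t_2 = 2.25 × 0.27 / 0.5911 = 1.028 d
  layer 3 (fractured sandstone): t_3 = 1.75 × 0.16 / 0.5911 = 0.4737 d
Total t = Σ t_i = 4.777 days.

4.78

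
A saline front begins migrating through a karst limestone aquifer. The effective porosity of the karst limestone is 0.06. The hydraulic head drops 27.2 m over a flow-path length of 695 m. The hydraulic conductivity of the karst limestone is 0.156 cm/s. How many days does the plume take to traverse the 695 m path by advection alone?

Convert K: 0.156 cm/s × 864 = 134.8 m/day.
Hydraulic gradient i = Δh / L = 27.2 / 695 = 0.03914.
Darcy flux q = K · i = 134.8 × 0.03914 = 5.275 m/day.
Seepage velocity v = q / n_e = 5.275 / 0.06 = 87.92 m/day.
Travel time t = L / v = 695 / 87.92 = 7.905 days.

7.91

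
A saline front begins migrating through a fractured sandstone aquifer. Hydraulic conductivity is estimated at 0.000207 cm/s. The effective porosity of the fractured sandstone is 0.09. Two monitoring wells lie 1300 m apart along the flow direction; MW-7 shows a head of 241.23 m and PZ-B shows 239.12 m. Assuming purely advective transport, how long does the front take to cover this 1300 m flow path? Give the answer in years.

Convert K: 0.000207 cm/s × 864 = 0.1788 m/day.
Hydraulic gradient i = (241.23 − 239.12) / 1300 = 2.11 / 1300 = 0.001623.
Darcy flux q = K · i = 0.1788 × 0.001623 = 0.0002903 m/day.
Seepage velocity v = q / n_e = 0.0002903 / 0.09 = 0.003225 m/day.
Travel time t = L / v = 1300 / 0.003225 = 4.031e+05 days = 1104 years.

1100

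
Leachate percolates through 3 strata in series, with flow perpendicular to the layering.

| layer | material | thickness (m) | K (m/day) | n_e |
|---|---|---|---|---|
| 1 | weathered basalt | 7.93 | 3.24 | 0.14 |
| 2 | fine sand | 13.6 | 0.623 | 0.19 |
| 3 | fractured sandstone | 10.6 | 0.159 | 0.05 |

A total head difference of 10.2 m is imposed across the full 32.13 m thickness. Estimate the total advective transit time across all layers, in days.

37.7

With flow normal to the layers, continuity requires the same specific discharge q through every layer.
Σ(b_i/K_i) = 7.93/3.24 + 13.6/0.623 + 10.6/0.159 = 90.94 d.
q = Δh / Σ(b_i/K_i) = 10.2 / 90.94 = 0.1122 m/day.
In each layer the seepage velocity is v_i = q/n_i, so the layer transit time is t_i = b_i·n_i / q:
  layer 1 (weathered basalt): t_1 = 7.93 × 0.14 / 0.1122 = 9.899 d
  layer 2 (fine sand): t_2 = 13.6 × 0.19 / 0.1122 = 23.04 d
  layer 3 (fractured sandstone): t_3 = 10.6 × 0.05 / 0.1122 = 4.726 d
Total t = Σ t_i = 37.66 days.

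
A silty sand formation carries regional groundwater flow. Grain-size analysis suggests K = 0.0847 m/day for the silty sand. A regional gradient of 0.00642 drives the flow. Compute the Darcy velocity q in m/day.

0.000544

Hydraulic gradient i = 0.00642.
Specific discharge q = K · i = 0.08470 × 0.006420 = 0.0005438 m/day.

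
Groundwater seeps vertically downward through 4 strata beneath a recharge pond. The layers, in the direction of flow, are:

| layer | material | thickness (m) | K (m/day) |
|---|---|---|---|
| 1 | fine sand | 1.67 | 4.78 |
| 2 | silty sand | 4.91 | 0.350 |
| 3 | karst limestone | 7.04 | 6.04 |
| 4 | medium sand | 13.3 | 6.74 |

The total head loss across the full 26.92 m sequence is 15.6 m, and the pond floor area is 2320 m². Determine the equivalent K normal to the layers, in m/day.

1.54

Flow is perpendicular to layering, so the layers act in series and the equivalent K is the thickness-weighted harmonic mean.
Total thickness L = 1.67 + 4.91 + 7.04 + 13.3 = 26.92 m.
Σ(b_i/K_i) = 1.67/4.78 + 4.91/0.350 + 7.04/6.04 + 13.3/6.74 = 17.52 d.
K_eq = L / Σ(b_i/K_i) = 26.92 / 17.52 = 1.537 m/day.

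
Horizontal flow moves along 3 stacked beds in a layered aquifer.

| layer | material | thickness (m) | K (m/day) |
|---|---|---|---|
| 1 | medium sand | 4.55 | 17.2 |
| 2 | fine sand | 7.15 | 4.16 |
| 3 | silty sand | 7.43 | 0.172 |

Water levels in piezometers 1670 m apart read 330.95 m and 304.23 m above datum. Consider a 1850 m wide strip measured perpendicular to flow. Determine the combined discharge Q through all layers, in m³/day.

Flow is parallel to layering, so each bed carries its own Darcy discharge and the transmissivities add.
Σ(K_i·b_i) = 17.2×4.55 + 4.16×7.15 + 0.172×7.43 = 109.3 m²/day.
Hydraulic gradient i = (330.95 − 304.23) / 1670 = 26.72 / 1670 = 0.01600.
Q = Σ(K_i·b_i) · W · i = 109.3 × 1850 × 0.01600 = 3235 m³/day.

3230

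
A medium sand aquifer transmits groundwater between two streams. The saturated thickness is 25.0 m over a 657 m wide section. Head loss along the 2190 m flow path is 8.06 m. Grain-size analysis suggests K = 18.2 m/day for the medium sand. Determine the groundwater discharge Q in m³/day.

1100

Cross-sectional area A = 657 × 25.0 = 16425 m².
Hydraulic gradient i = Δh / L = 8.06 / 2190 = 0.003680.
Darcy's law: Q = K · A · i = 18.20 × 16425 × 0.003680 = 1100 m³/day.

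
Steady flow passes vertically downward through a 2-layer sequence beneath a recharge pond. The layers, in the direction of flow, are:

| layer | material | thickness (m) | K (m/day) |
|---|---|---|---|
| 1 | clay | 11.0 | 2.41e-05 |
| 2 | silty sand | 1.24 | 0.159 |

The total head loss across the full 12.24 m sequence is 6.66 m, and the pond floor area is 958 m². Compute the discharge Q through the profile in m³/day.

Flow is perpendicular to layering, so the layers act in series and the equivalent K is the thickness-weighted harmonic mean.
Total thickness L = 11.0 + 1.24 = 12.24 m.
Σ(b_i/K_i) = 11.0/2.41e-05 + 1.24/0.159 = 4.564e+05 d.
K_eq = L / Σ(b_i/K_i) = 12.24 / 4.564e+05 = 2.682e-05 m/day.
Q = K_eq · A · (Δh/L) = 2.682e-05 × 958 × (6.66/12.24) = 0.01398 m³/day.

0.0140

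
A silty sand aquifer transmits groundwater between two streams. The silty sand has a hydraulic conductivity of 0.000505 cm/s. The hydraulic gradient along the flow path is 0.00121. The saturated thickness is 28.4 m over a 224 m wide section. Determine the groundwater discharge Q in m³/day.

Convert K: 0.000505 cm/s × 864 = 0.4363 m/day.
Cross-sectional area A = 224 × 28.4 = 6362 m².
Hydraulic gradient i = 0.00121.
Darcy's law: Q = K · A · i = 0.4363 × 6362 × 0.001210 = 3.359 m³/day.

3.36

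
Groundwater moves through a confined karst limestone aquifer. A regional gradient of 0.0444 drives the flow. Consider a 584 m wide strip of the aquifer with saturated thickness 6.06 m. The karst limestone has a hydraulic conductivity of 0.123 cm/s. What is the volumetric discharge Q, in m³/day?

Convert K: 0.123 cm/s × 864 = 106.3 m/day.
Cross-sectional area A = 584 × 6.06 = 3539 m².
Hydraulic gradient i = 0.0444.
Darcy's law: Q = K · A · i = 106.3 × 3539 × 0.04440 = 16699 m³/day.

16700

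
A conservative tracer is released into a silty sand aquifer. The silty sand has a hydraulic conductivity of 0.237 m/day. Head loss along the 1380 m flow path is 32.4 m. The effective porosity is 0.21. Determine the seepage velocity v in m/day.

0.0265

Hydraulic gradient i = Δh / L = 32.4 / 1380 = 0.02348.
Darcy flux q = K · i = 0.2370 × 0.02348 = 0.005564 m/day.
Seepage velocity v = q / n_e = 0.005564 / 0.21 = 0.02650 m/day.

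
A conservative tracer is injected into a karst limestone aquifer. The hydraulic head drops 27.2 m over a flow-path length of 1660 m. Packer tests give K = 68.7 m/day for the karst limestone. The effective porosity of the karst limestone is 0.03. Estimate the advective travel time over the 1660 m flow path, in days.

44.2

Hydraulic gradient i = Δh / L = 27.2 / 1660 = 0.01639.
Darcy flux q = K · i = 68.70 × 0.01639 = 1.126 m/day.
Seepage velocity v = q / n_e = 1.126 / 0.03 = 37.52 m/day.
Travel time t = L / v = 1660 / 37.52 = 44.24 days.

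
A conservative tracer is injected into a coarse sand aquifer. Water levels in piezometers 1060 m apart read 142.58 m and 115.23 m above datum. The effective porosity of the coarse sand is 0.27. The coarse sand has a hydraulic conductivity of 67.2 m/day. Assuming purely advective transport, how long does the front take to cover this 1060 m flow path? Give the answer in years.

0.452

Hydraulic gradient i = (142.58 − 115.23) / 1060 = 27.35 / 1060 = 0.02580.
Darcy flux q = K · i = 67.20 × 0.02580 = 1.734 m/day.
Seepage velocity v = q / n_e = 1.734 / 0.27 = 6.422 m/day.
Travel time t = L / v = 1060 / 6.422 = 165.1 days = 0.4519 years.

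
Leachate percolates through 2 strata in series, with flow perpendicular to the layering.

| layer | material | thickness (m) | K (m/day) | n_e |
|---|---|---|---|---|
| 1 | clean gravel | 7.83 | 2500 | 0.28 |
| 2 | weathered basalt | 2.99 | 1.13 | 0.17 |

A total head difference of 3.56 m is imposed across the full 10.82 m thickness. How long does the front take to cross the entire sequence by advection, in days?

2.01

With flow normal to the layers, continuity requires the same specific discharge q through every layer.
Σ(b_i/K_i) = 7.83/2500 + 2.99/1.13 = 2.649 d.
q = Δh / Σ(b_i/K_i) = 3.56 / 2.649 = 1.344 m/day.
In each layer the seepage velocity is v_i = q/n_i, so the layer transit time is t_i = b_i·n_i / q:
  layer 1 (clean gravel): t_1 = 7.83 × 0.28 / 1.344 = 1.631 d
  layer 2 (weathered basalt): t_2 = 2.99 × 0.17 / 1.344 = 0.3782 d
Total t = Σ t_i = 2.010 days.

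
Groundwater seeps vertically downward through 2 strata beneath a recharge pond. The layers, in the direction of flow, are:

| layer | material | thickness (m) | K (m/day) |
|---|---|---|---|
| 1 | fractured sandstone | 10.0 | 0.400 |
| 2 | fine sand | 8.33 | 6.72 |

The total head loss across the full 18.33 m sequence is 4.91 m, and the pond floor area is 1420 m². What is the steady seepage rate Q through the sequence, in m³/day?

Flow is perpendicular to layering, so the layers act in series and the equivalent K is the thickness-weighted harmonic mean.
Total thickness L = 10.0 + 8.33 = 18.33 m.
Σ(b_i/K_i) = 10.0/0.400 + 8.33/6.72 = 26.24 d.
K_eq = L / Σ(b_i/K_i) = 18.33 / 26.24 = 0.6986 m/day.
Q = K_eq · A · (Δh/L) = 0.6986 × 1420 × (4.91/18.33) = 265.7 m³/day.

266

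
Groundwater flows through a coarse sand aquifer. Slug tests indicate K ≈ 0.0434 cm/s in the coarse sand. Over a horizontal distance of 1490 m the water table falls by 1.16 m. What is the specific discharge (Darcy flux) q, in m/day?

0.0292

Convert K: 0.0434 cm/s × 864 = 37.50 m/day.
Hydraulic gradient i = Δh / L = 1.16 / 1490 = 0.0007785.
Specific discharge q = K · i = 37.50 × 0.0007785 = 0.02919 m/day.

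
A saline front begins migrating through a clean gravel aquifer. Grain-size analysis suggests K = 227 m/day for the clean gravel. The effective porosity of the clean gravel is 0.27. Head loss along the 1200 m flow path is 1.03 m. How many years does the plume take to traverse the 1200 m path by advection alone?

4.55

Hydraulic gradient i = Δh / L = 1.03 / 1200 = 0.0008583.
Darcy flux q = K · i = 227.0 × 0.0008583 = 0.1948 m/day.
Seepage velocity v = q / n_e = 0.1948 / 0.27 = 0.7216 m/day.
Travel time t = L / v = 1200 / 0.7216 = 1663 days = 4.553 years.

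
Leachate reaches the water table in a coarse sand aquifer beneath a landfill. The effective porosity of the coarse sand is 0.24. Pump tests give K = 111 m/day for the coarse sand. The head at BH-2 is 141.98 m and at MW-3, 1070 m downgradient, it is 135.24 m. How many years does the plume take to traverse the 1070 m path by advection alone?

1.01

Hydraulic gradient i = (141.98 − 135.24) / 1070 = 6.74 / 1070 = 0.006299.
Darcy flux q = K · i = 111.0 × 0.006299 = 0.6992 m/day.
Seepage velocity v = q / n_e = 0.6992 / 0.24 = 2.913 m/day.
Travel time t = L / v = 1070 / 2.913 = 367.3 days = 1.006 years.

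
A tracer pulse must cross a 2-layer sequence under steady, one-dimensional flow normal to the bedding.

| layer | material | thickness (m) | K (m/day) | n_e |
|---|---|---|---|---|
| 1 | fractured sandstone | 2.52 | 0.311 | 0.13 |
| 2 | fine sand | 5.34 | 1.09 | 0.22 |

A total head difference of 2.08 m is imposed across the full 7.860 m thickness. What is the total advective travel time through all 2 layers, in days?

With flow normal to the layers, continuity requires the same specific discharge q through every layer.
Σ(b_i/K_i) = 2.52/0.311 + 5.34/1.09 = 13.00 d.
q = Δh / Σ(b_i/K_i) = 2.08 / 13.00 = 0.1600 m/day.
In each layer the seepage velocity is v_i = q/n_i, so the layer transit time is t_i = b_i·n_i / q:
  layer 1 (fractured sandstone): t_1 = 2.52 × 0.13 / 0.1600 = 2.048 d
  layer 2 (fine sand): t_2 = 5.34 × 0.22 / 0.1600 = 7.344 d
Total t = Σ t_i = 9.391 days.

9.39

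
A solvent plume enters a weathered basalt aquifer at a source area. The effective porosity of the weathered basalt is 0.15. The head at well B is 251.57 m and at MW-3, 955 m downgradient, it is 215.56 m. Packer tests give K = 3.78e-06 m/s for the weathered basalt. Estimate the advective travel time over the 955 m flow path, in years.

31.8

Convert K: 3.78e-06 m/s × 86400 = 0.3266 m/day.
Hydraulic gradient i = (251.57 − 215.56) / 955 = 36.01 / 955 = 0.03771.
Darcy flux q = K · i = 0.3266 × 0.03771 = 0.01231 m/day.
Seepage velocity v = q / n_e = 0.01231 / 0.15 = 0.08210 m/day.
Travel time t = L / v = 955 / 0.08210 = 11632 days = 31.85 years.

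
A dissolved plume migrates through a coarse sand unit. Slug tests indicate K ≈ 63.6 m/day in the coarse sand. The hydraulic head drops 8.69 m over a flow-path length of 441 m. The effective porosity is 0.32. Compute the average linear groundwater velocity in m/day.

Hydraulic gradient i = Δh / L = 8.69 / 441 = 0.01971.
Darcy flux q = K · i = 63.60 × 0.01971 = 1.253 m/day.
Seepage velocity v = q / n_e = 1.253 / 0.32 = 3.916 m/day.

3.92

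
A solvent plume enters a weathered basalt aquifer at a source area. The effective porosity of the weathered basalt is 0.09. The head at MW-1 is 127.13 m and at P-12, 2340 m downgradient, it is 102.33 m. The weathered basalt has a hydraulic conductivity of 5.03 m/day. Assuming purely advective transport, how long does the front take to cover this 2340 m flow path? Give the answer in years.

10.8

Hydraulic gradient i = (127.13 − 102.33) / 2340 = 24.8 / 2340 = 0.01060.
Darcy flux q = K · i = 5.030 × 0.01060 = 0.05331 m/day.
Seepage velocity v = q / n_e = 0.05331 / 0.09 = 0.5923 m/day.
Travel time t = L / v = 2340 / 0.5923 = 3951 days = 10.82 years.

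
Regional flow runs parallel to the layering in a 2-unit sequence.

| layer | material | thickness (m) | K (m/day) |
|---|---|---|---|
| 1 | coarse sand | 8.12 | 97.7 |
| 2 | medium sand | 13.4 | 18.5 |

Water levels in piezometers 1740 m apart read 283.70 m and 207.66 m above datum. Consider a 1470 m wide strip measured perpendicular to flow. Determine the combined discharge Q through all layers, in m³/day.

Flow is parallel to layering, so each bed carries its own Darcy discharge and the transmissivities add.
Σ(K_i·b_i) = 97.7×8.12 + 18.5×13.4 = 1041 m²/day.
Hydraulic gradient i = (283.70 − 207.66) / 1740 = 76.04 / 1740 = 0.04370.
Q = Σ(K_i·b_i) · W · i = 1041 × 1470 × 0.04370 = 66889 m³/day.

66900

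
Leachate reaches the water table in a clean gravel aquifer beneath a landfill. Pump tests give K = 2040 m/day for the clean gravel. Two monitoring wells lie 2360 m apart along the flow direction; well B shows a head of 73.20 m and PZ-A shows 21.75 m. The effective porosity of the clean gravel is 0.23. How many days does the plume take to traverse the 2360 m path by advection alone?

12.2

Hydraulic gradient i = (73.20 − 21.75) / 2360 = 51.45 / 2360 = 0.02180.
Darcy flux q = K · i = 2040 × 0.02180 = 44.47 m/day.
Seepage velocity v = q / n_e = 44.47 / 0.23 = 193.4 m/day.
Travel time t = L / v = 2360 / 193.4 = 12.20 days.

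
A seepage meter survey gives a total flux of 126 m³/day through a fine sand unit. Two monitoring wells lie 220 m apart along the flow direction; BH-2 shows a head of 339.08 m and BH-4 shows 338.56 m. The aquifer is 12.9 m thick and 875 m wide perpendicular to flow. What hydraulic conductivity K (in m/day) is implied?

Cross-sectional area A = 875 × 12.9 = 11288 m².
Hydraulic gradient i = (339.08 − 338.56) / 220 = 0.52 / 220 = 0.002364.
From Q = K·A·i, K = Q / (A·i) = 126 / (11288 × 0.002364) = 4.723 m/day.

4.72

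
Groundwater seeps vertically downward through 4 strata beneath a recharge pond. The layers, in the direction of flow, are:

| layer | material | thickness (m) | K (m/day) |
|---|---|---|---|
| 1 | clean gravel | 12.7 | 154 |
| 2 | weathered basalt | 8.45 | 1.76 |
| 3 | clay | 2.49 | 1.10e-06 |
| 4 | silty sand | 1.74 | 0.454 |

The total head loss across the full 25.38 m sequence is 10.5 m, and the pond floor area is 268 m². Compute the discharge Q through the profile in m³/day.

Flow is perpendicular to layering, so the layers act in series and the equivalent K is the thickness-weighted harmonic mean.
Total thickness L = 12.7 + 8.45 + 2.49 + 1.74 = 25.38 m.
Σ(b_i/K_i) = 12.7/154 + 8.45/1.76 + 2.49/1.10e-06 + 1.74/0.454 = 2.264e+06 d.
K_eq = L / Σ(b_i/K_i) = 25.38 / 2.264e+06 = 1.121e-05 m/day.
Q = K_eq · A · (Δh/L) = 1.121e-05 × 268 × (10.5/25.38) = 0.001243 m³/day.

0.00124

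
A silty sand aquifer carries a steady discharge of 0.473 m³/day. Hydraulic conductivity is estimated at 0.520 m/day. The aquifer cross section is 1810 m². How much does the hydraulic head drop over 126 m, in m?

From Q = K·A·i, i = Q / (K·A) = 0.473 / (0.5200 × 1810) = 0.0005025.
Head loss Δh = i · L = 0.0005025 × 126 = 0.06332 m.

0.0633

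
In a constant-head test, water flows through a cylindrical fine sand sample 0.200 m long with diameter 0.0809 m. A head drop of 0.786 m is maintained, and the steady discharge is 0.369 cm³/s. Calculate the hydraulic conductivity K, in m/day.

Cross-sectional area A = π·(d/2)² = π × (0.0809/2)² = 0.005140 m².
Convert discharge: 0.369 cm³/s = 3.690e-07 m³/s.
Darcy's law rearranged: K = Q·L / (A·Δh) = 3.690e-07 × 0.200 / (0.005140 × 0.786) = 1.827e-05 m/s = 1.578 m/day.

1.58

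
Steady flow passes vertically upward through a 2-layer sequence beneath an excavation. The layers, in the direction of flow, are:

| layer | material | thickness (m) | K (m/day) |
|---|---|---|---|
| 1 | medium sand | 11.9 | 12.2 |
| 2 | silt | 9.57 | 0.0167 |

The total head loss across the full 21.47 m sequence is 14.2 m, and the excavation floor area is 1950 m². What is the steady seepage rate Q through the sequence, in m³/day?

Flow is perpendicular to layering, so the layers act in series and the equivalent K is the thickness-weighted harmonic mean.
Total thickness L = 11.9 + 9.57 = 21.47 m.
Σ(b_i/K_i) = 11.9/12.2 + 9.57/0.0167 = 574.0 d.
K_eq = L / Σ(b_i/K_i) = 21.47 / 574.0 = 0.03740 m/day.
Q = K_eq · A · (Δh/L) = 0.03740 × 1950 × (14.2/21.47) = 48.24 m³/day.

48.2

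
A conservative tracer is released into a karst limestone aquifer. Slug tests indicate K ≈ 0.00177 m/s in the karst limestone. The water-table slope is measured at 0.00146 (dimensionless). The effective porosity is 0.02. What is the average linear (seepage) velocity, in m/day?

Convert K: 0.00177 m/s × 86400 = 152.9 m/day.
Hydraulic gradient i = 0.00146.
Darcy flux q = K · i = 152.9 × 0.001460 = 0.2233 m/day.
Seepage velocity v = q / n_e = 0.2233 / 0.02 = 11.16 m/day.

11.2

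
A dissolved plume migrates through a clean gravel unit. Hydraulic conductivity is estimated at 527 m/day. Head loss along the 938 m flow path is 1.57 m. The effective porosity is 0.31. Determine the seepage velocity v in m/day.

2.85

Hydraulic gradient i = Δh / L = 1.57 / 938 = 0.001674.
Darcy flux q = K · i = 527.0 × 0.001674 = 0.8821 m/day.
Seepage velocity v = q / n_e = 0.8821 / 0.31 = 2.845 m/day.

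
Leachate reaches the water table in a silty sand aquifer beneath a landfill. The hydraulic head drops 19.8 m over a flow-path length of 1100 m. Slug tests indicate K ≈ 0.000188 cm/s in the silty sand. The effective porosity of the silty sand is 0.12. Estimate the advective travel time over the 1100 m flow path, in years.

Convert K: 0.000188 cm/s × 864 = 0.1624 m/day.
Hydraulic gradient i = Δh / L = 19.8 / 1100 = 0.01800.
Darcy flux q = K · i = 0.1624 × 0.01800 = 0.002924 m/day.
Seepage velocity v = q / n_e = 0.002924 / 0.12 = 0.02436 m/day.
Travel time t = L / v = 1100 / 0.02436 = 45147 days = 123.6 years.

124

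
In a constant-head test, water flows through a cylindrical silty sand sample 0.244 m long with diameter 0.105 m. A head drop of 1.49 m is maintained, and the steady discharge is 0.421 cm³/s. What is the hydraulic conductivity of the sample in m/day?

0.688

Cross-sectional area A = π·(d/2)² = π × (0.105/2)² = 0.008659 m².
Convert discharge: 0.421 cm³/s = 4.210e-07 m³/s.
Darcy's law rearranged: K = Q·L / (A·Δh) = 4.210e-07 × 0.244 / (0.008659 × 1.49) = 7.962e-06 m/s = 0.6879 m/day.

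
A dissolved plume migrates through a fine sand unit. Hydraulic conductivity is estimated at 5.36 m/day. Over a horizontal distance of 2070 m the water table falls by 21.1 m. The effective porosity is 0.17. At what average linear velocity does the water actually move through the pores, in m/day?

0.321

Hydraulic gradient i = Δh / L = 21.1 / 2070 = 0.01019.
Darcy flux q = K · i = 5.360 × 0.01019 = 0.05464 m/day.
Seepage velocity v = q / n_e = 0.05464 / 0.17 = 0.3214 m/day.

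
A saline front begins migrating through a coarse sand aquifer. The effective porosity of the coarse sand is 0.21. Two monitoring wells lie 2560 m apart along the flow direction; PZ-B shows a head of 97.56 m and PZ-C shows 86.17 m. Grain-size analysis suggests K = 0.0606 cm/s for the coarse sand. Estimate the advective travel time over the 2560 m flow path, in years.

6.32

Convert K: 0.0606 cm/s × 864 = 52.36 m/day.
Hydraulic gradient i = (97.56 − 86.17) / 2560 = 11.39 / 2560 = 0.004449.
Darcy flux q = K · i = 52.36 × 0.004449 = 0.2330 m/day.
Seepage velocity v = q / n_e = 0.2330 / 0.21 = 1.109 m/day.
Travel time t = L / v = 2560 / 1.109 = 2308 days = 6.318 years.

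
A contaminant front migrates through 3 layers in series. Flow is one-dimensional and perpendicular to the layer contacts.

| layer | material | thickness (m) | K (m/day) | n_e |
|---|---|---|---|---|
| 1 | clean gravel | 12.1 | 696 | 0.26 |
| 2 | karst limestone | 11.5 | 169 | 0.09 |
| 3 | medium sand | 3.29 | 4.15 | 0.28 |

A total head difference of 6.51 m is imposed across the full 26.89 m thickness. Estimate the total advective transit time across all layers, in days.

With flow normal to the layers, continuity requires the same specific discharge q through every layer.
Σ(b_i/K_i) = 12.1/696 + 11.5/169 + 3.29/4.15 = 0.8782 d.
q = Δh / Σ(b_i/K_i) = 6.51 / 0.8782 = 7.413 m/day.
In each layer the seepage velocity is v_i = q/n_i, so the layer transit time is t_i = b_i·n_i / q:
  layer 1 (clean gravel): t_1 = 12.1 × 0.26 / 7.413 = 0.4244 d
  layer 2 (karst limestone): t_2 = 11.5 × 0.09 / 7.413 = 0.1396 d
  layer 3 (medium sand): t_3 = 3.29 × 0.28 / 7.413 = 0.1243 d
Total t = Σ t_i = 0.6883 days.

0.688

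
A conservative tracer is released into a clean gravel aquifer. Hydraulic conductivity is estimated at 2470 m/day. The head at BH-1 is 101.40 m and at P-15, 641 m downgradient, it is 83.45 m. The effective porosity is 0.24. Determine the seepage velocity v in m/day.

Hydraulic gradient i = (101.40 − 83.45) / 641 = 17.95 / 641 = 0.02800.
Darcy flux q = K · i = 2470 × 0.02800 = 69.17 m/day.
Seepage velocity v = q / n_e = 69.17 / 0.24 = 288.2 m/day.

288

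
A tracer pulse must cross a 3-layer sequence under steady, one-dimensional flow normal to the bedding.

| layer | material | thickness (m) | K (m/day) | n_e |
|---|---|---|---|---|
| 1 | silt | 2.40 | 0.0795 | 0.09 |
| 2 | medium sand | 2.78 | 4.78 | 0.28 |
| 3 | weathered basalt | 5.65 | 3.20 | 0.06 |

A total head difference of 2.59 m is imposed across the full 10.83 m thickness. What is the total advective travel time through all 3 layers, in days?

With flow normal to the layers, continuity requires the same specific discharge q through every layer.
Σ(b_i/K_i) = 2.40/0.0795 + 2.78/4.78 + 5.65/3.20 = 32.54 d.
q = Δh / Σ(b_i/K_i) = 2.59 / 32.54 = 0.07960 m/day.
In each layer the seepage velocity is v_i = q/n_i, so the layer transit time is t_i = b_i·n_i / q:
  layer 1 (silt): t_1 = 2.40 × 0.09 / 0.07960 = 2.713 d
  layer 2 (medium sand): t_2 = 2.78 × 0.28 / 0.07960 = 9.778 d
  layer 3 (weathered basalt): t_3 = 5.65 × 0.06 / 0.07960 = 4.259 d
Total t = Σ t_i = 16.75 days.

16.8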